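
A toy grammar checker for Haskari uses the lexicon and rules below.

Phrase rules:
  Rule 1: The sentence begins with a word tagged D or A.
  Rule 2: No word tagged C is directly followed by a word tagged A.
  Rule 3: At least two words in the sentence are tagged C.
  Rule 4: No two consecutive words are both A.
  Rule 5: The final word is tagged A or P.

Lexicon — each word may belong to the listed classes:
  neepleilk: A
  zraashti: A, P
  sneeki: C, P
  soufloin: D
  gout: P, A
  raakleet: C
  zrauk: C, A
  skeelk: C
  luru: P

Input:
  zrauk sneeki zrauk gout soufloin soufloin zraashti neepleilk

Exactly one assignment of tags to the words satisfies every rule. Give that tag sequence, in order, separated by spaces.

Candidates per position — 1:zrauk {C,A}; 2:sneeki {C,P}; 3:zrauk {C,A}; 4:gout {P,A}; 5:soufloin {D}; 6:soufloin {D}; 7:zraashti {A,P}; 8:neepleilk {A}.
Word 1 cannot be C — rule 1 would then fail for every completion. It is A.
Word 2 cannot be P — rule 3 would then fail for every completion. It is C.
Word 3 cannot be A — rule 2 would then fail for every completion. It is C.
Word 4 cannot be A — rule 2 would then fail for every completion. It is P.
Word 7 cannot be A — rule 4 would then fail for every completion. It is P.
The only consistent sequence is: A C C P D D P A.
Rule-by-rule: rule 1 satisfied; rule 2 satisfied; rule 3 satisfied; rule 4 satisfied; rule 5 satisfied.

A C C P D D P A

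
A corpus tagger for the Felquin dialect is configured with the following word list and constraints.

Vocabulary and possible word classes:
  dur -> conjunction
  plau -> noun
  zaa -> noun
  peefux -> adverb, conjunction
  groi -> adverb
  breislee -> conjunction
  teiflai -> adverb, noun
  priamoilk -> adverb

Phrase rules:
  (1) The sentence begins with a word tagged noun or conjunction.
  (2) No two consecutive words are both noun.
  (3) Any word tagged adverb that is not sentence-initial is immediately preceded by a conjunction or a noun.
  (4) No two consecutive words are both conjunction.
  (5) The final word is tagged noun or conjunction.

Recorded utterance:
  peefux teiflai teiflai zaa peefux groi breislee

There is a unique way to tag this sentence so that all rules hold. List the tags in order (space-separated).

conjunction noun adverb noun conjunction adverb conjunction

Candidates per position — 1:peefux {adverb,conjunction}; 2:teiflai {adverb,noun}; 3:teiflai {adverb,noun}; 4:zaa {noun}; 5:peefux {adverb,conjunction}; 6:groi {adverb}; 7:breislee {conjunction}.
Word 1 cannot be adverb — rule 1 would then fail for every completion. It is conjunction.
Word 3 cannot be noun — rule 2 would then fail for every completion. It is adverb.
Word 5 cannot be adverb — rule 3 would then fail for every completion. It is conjunction.
Word 2 cannot be adverb — rule 3 would then fail for every completion. It is noun.
The only consistent sequence is: conjunction noun adverb noun conjunction adverb conjunction.
Verifying each rule — rule 1 ✓; rule 2 ✓; rule 3 ✓; rule 4 ✓; rule 5 ✓.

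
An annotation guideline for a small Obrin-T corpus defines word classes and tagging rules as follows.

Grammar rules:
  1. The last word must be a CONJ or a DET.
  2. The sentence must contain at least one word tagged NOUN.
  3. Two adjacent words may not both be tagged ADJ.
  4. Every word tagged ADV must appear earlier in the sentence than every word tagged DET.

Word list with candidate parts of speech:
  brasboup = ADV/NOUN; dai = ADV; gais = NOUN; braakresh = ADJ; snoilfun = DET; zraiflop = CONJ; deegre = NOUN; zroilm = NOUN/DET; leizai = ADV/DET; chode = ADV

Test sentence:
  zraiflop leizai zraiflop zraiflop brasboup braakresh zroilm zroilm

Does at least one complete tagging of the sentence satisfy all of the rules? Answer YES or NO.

YES

Candidates per position — 1:zraiflop {CONJ}; 2:leizai {ADV,DET}; 3:zraiflop {CONJ}; 4:zraiflop {CONJ}; 5:brasboup {ADV,NOUN}; 6:braakresh {ADJ}; 7:zroilm {NOUN,DET}; 8:zroilm {NOUN,DET}.
One satisfying assignment: CONJ ADV CONJ CONJ NOUN ADJ DET DET.
Checking: rule 1 ✓; rule 2 ✓; rule 3 ✓; rule 4 ✓.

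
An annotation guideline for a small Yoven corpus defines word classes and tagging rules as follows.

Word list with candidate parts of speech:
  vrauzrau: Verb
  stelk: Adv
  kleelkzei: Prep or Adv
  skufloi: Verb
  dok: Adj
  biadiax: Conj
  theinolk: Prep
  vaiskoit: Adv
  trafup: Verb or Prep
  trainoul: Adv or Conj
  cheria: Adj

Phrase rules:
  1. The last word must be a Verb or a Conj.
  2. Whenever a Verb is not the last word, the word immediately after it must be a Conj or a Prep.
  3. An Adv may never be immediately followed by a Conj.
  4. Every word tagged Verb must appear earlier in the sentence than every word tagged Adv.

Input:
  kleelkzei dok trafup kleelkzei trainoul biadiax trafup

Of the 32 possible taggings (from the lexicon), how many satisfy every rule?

2

Candidates per position — 1:kleelkzei {Prep,Adv}; 2:dok {Adj}; 3:trafup {Verb,Prep}; 4:kleelkzei {Prep,Adv}; 5:trainoul {Adv,Conj}; 6:biadiax {Conj}; 7:trafup {Verb,Prep}.
There are 32 candidate sequences in total.
The sequences that satisfy every rule: Prep Adj Verb Prep Conj Conj Verb; Prep Adj Prep Prep Conj Conj Verb.
Count = 2.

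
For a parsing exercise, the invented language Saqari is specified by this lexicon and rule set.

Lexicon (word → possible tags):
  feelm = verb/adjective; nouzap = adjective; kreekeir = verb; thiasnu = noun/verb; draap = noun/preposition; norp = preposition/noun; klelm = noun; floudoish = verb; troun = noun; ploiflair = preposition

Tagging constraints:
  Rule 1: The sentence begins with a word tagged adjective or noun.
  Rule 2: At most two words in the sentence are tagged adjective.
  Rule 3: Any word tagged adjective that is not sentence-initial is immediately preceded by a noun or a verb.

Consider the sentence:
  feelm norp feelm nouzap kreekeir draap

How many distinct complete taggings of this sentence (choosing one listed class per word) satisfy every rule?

4

Candidates per position — 1:feelm {verb,adjective}; 2:norp {preposition,noun}; 3:feelm {verb,adjective}; 4:nouzap {adjective}; 5:kreekeir {verb}; 6:draap {noun,preposition}.
There are 16 candidate sequences in total.
The sequences that satisfy every rule: adjective preposition verb adjective verb noun; adjective preposition verb adjective verb preposition; adjective noun verb adjective verb noun; adjective noun verb adjective verb preposition.
Count = 4.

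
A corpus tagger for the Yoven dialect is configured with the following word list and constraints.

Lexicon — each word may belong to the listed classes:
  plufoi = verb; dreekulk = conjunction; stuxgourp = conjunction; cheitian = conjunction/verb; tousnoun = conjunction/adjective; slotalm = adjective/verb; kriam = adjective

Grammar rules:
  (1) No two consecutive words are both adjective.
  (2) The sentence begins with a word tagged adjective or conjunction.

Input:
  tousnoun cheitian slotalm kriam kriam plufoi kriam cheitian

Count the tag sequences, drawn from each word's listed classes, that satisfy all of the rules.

0

Candidates per position — 1:tousnoun {conjunction,adjective}; 2:cheitian {conjunction,verb}; 3:slotalm {adjective,verb}; 4:kriam {adjective}; 5:kriam {adjective}; 6:plufoi {verb}; 7:kriam {adjective}; 8:cheitian {conjunction,verb}.
There are 16 candidate sequences in total.
Rule 1 cannot be satisfied by any choice of tags from the lexicon.
So there is no consistent tagging.
Count = 0.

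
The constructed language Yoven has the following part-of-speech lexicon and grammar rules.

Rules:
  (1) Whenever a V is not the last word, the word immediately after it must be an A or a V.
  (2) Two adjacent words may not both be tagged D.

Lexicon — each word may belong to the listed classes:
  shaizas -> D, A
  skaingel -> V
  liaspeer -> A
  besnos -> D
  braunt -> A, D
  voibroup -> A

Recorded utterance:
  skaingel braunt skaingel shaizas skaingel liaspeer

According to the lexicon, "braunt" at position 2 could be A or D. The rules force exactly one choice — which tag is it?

A

Candidates per position — 1:skaingel {V}; 2:braunt {A,D}; 3:skaingel {V}; 4:shaizas {D,A}; 5:skaingel {V}; 6:liaspeer {A}.
Position 2: D is ruled out by rule 1; that leaves A.
Position 4: D is ruled out by rule 1; that leaves A.
The only consistent sequence is: V A V A V A.
Check: rule 1 holds; rule 2 holds.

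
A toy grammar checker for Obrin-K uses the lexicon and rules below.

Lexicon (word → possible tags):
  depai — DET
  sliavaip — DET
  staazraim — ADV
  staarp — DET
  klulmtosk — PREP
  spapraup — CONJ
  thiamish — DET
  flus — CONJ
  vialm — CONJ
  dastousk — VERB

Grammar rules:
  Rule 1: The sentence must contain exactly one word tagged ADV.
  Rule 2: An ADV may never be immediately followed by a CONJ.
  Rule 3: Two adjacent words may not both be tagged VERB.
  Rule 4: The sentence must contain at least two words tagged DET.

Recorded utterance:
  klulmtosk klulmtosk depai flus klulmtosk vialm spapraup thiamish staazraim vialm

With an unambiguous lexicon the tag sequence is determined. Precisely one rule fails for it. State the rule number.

Fixed tagging: PREP PREP DET CONJ PREP CONJ CONJ DET ADV CONJ.
Applying the rules: R1 ✓, R2 ✗, R3 ✓, R4 ✓.
Only rule 2 fails.

2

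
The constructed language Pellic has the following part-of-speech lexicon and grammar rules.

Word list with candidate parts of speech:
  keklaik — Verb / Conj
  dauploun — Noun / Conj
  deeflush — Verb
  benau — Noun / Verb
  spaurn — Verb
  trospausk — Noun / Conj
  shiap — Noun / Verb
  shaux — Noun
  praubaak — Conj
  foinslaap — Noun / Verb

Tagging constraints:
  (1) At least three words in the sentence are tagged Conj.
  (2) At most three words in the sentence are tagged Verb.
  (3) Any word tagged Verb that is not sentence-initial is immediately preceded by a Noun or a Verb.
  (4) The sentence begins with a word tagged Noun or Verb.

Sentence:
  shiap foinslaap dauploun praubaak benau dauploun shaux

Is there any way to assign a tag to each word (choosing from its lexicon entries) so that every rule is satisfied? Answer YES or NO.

YES

Candidates per position — 1:shiap {Noun,Verb}; 2:foinslaap {Noun,Verb}; 3:dauploun {Noun,Conj}; 4:praubaak {Conj}; 5:benau {Noun,Verb}; 6:dauploun {Noun,Conj}; 7:shaux {Noun}.
One satisfying assignment: Noun Verb Conj Conj Noun Conj Noun.
Checking: rule 1 ✓; rule 2 ✓; rule 3 ✓; rule 4 ✓.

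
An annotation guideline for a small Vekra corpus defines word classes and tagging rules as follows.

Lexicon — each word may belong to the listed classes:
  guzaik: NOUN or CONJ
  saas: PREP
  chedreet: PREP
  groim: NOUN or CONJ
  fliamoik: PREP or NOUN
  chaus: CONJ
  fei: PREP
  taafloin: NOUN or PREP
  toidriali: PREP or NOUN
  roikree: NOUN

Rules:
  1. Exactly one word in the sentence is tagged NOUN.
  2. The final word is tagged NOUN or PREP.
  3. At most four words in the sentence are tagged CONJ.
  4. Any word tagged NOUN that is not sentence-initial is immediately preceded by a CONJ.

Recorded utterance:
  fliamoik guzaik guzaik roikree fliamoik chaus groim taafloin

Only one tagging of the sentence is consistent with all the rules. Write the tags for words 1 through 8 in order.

Candidates per position — 1:fliamoik {PREP,NOUN}; 2:guzaik {NOUN,CONJ}; 3:guzaik {NOUN,CONJ}; 4:roikree {NOUN}; 5:fliamoik {PREP,NOUN}; 6:chaus {CONJ}; 7:groim {NOUN,CONJ}; 8:taafloin {NOUN,PREP}.
Word 1 cannot be NOUN — rule 1 would then fail for every completion. It is PREP.
Word 2 cannot be NOUN — rule 1 would then fail for every completion. It is CONJ.
Word 3 cannot be NOUN — rule 1 would then fail for every completion. It is CONJ.
Word 5 cannot be NOUN — rule 1 would then fail for every completion. It is PREP.
Word 7 cannot be NOUN — rule 1 would then fail for every completion. It is CONJ.
Word 8 cannot be NOUN — rule 1 would then fail for every completion. It is PREP.
So the tagging must be: PREP CONJ CONJ NOUN PREP CONJ CONJ PREP.
Check: rule 1 satisfied; rule 2 satisfied; rule 3 satisfied; rule 4 satisfied.

PREP CONJ CONJ NOUN PREP CONJ CONJ PREP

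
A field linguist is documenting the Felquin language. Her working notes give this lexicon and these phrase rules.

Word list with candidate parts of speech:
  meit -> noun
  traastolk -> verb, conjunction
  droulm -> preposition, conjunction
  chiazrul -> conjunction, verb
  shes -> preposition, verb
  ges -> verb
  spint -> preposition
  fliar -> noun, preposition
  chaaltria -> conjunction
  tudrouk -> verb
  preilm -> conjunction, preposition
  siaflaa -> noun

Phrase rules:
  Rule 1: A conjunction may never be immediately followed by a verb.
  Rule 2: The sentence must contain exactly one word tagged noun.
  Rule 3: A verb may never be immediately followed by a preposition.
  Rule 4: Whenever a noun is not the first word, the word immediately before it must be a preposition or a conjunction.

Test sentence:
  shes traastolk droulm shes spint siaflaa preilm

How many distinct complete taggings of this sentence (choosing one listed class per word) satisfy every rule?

12

Candidates per position — 1:shes {preposition,verb}; 2:traastolk {verb,conjunction}; 3:droulm {preposition,conjunction}; 4:shes {preposition,verb}; 5:spint {preposition}; 6:siaflaa {noun}; 7:preilm {conjunction,preposition}.
There are 32 candidate sequences in total.
Checking each against the rules leaves 12 sequences.
Count = 12.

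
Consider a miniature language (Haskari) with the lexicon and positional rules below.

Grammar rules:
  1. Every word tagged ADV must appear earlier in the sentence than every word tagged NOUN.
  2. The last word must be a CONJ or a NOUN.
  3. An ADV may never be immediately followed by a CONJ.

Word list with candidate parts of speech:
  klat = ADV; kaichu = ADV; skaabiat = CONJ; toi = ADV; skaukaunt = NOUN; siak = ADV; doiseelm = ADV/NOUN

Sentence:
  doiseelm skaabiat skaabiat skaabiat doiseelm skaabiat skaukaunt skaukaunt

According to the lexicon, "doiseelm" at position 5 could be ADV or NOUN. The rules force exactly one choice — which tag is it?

NOUN

Candidates per position — 1:doiseelm {ADV,NOUN}; 2:skaabiat {CONJ}; 3:skaabiat {CONJ}; 4:skaabiat {CONJ}; 5:doiseelm {ADV,NOUN}; 6:skaabiat {CONJ}; 7:skaukaunt {NOUN}; 8:skaukaunt {NOUN}.
If word 1 were ADV, no tagging could satisfy rule 3; so word 1 is NOUN.
If word 5 were ADV, no tagging could satisfy rule 1; so word 5 is NOUN.
The only consistent sequence is: NOUN CONJ CONJ CONJ NOUN CONJ NOUN NOUN.
Rule-by-rule: rule 1 holds; rule 2 holds; rule 3 holds.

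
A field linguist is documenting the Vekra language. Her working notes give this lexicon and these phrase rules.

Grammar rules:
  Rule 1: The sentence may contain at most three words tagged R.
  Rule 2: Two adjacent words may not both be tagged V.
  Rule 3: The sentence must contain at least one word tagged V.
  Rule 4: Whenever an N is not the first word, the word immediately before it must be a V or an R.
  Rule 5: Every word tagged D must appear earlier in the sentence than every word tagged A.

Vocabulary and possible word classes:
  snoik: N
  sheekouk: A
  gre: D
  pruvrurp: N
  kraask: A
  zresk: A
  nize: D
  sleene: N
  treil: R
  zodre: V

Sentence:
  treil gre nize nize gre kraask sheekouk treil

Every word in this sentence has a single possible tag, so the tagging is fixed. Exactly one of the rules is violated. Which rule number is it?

3

Fixed tagging: R D D D D A A R.
Applying the rules: R1 pass, R2 pass, R3 fail, R4 pass, R5 pass.
Only rule 3 fails.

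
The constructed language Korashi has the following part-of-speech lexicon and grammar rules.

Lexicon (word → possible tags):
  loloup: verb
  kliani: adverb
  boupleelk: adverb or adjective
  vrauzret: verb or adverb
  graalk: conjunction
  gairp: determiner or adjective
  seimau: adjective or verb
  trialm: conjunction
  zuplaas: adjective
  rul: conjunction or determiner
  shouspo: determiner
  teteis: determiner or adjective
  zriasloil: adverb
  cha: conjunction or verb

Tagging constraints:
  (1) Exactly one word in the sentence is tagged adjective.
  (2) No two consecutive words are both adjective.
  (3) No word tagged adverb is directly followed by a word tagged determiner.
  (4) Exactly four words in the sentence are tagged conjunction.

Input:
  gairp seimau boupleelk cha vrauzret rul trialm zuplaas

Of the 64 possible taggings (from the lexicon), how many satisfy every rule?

0

Candidates per position — 1:gairp {determiner,adjective}; 2:seimau {adjective,verb}; 3:boupleelk {adverb,adjective}; 4:cha {conjunction,verb}; 5:vrauzret {verb,adverb}; 6:rul {conjunction,determiner}; 7:trialm {conjunction}; 8:zuplaas {adjective}.
There are 64 candidate sequences in total.
Rule 4 cannot be satisfied by any choice of tags from the lexicon.
So there is no consistent tagging.
Count = 0.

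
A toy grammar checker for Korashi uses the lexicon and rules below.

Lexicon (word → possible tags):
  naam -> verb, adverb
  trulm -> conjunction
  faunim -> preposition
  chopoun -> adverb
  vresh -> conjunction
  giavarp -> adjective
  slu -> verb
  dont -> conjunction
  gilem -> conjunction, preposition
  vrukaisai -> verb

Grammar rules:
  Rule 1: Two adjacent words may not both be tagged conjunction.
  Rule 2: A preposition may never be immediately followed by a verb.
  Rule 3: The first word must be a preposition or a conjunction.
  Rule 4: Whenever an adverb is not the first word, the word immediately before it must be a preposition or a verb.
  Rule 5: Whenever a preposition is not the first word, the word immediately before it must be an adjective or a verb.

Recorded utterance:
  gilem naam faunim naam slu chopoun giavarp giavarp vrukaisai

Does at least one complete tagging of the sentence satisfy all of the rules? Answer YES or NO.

YES

Candidates per position — 1:gilem {conjunction,preposition}; 2:naam {verb,adverb}; 3:faunim {preposition}; 4:naam {verb,adverb}; 5:slu {verb}; 6:chopoun {adverb}; 7:giavarp {adjective}; 8:giavarp {adjective}; 9:vrukaisai {verb}.
One satisfying assignment: conjunction verb preposition adverb verb adverb adjective adjective verb.
Rule-by-rule: rule 1 holds; rule 2 holds; rule 3 holds; rule 4 holds; rule 5 holds.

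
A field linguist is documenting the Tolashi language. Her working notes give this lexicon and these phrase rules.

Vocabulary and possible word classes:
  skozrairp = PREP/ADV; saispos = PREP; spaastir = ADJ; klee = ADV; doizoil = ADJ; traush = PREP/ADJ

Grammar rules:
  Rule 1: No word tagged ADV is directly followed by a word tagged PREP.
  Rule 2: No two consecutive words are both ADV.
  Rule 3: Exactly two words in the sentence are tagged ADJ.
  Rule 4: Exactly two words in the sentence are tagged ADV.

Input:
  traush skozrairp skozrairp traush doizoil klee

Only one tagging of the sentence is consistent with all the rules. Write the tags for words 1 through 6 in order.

PREP PREP ADV ADJ ADJ ADV

Candidates per position — 1:traush {PREP,ADJ}; 2:skozrairp {PREP,ADV}; 3:skozrairp {PREP,ADV}; 4:traush {PREP,ADJ}; 5:doizoil {ADJ}; 6:klee {ADV}.
The remaining ambiguous positions (1, 2, 3, 4) are resolved jointly — only one combination satisfies every rule.
That leaves exactly one tagging: PREP PREP ADV ADJ ADJ ADV.
Verifying each rule — rule 1 satisfied; rule 2 satisfied; rule 3 satisfied; rule 4 satisfied.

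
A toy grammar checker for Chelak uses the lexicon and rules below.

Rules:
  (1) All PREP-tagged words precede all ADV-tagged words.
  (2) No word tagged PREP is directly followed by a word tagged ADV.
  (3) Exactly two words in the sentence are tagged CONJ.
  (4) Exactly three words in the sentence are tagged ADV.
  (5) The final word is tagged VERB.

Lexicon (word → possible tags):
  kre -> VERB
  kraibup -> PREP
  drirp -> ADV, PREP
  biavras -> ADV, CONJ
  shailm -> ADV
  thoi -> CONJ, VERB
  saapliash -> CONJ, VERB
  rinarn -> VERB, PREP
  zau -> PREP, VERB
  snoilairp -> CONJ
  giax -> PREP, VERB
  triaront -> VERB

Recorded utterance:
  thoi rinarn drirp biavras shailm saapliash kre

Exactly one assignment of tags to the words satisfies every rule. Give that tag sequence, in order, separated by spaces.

Candidates per position — 1:thoi {CONJ,VERB}; 2:rinarn {VERB,PREP}; 3:drirp {ADV,PREP}; 4:biavras {ADV,CONJ}; 5:shailm {ADV}; 6:saapliash {CONJ,VERB}; 7:kre {VERB}.
If word 3 were PREP, no tagging could satisfy rule 4; so word 3 is ADV.
If word 4 were CONJ, no tagging could satisfy rule 4; so word 4 is ADV.
If word 6 were VERB, no tagging could satisfy rule 3; so word 6 is CONJ.
If word 1 were VERB, no tagging could satisfy rule 3; so word 1 is CONJ.
If word 2 were PREP, no tagging could satisfy rule 2; so word 2 is VERB.
So the tagging must be: CONJ VERB ADV ADV ADV CONJ VERB.
Verifying each rule — rule 1 holds; rule 2 holds; rule 3 holds; rule 4 holds; rule 5 holds.

CONJ VERB ADV ADV ADV CONJ VERB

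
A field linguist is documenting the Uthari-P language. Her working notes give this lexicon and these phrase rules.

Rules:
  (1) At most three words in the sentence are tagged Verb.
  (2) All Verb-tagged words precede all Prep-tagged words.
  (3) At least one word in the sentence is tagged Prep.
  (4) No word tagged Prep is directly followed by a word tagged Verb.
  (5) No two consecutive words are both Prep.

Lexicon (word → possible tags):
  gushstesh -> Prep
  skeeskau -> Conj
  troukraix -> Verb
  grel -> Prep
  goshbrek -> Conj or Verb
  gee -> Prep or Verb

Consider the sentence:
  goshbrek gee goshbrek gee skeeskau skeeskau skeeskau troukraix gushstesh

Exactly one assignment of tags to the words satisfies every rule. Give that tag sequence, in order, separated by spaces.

Candidates per position — 1:goshbrek {Conj,Verb}; 2:gee {Prep,Verb}; 3:goshbrek {Conj,Verb}; 4:gee {Prep,Verb}; 5:skeeskau {Conj}; 6:skeeskau {Conj}; 7:skeeskau {Conj}; 8:troukraix {Verb}; 9:gushstesh {Prep}.
At position 2, choosing Prep makes rule 2 impossible to satisfy; hence Verb.
At position 4, choosing Prep makes rule 2 impossible to satisfy; hence Verb.
At position 1, choosing Verb makes rule 1 impossible to satisfy; hence Conj.
At position 3, choosing Verb makes rule 1 impossible to satisfy; hence Conj.
The only consistent sequence is: Conj Verb Conj Verb Conj Conj Conj Verb Prep.
Checking: rule 1 ok; rule 2 ok; rule 3 ok; rule 4 ok; rule 5 ok.

Conj Verb Conj Verb Conj Conj Conj Verb Prep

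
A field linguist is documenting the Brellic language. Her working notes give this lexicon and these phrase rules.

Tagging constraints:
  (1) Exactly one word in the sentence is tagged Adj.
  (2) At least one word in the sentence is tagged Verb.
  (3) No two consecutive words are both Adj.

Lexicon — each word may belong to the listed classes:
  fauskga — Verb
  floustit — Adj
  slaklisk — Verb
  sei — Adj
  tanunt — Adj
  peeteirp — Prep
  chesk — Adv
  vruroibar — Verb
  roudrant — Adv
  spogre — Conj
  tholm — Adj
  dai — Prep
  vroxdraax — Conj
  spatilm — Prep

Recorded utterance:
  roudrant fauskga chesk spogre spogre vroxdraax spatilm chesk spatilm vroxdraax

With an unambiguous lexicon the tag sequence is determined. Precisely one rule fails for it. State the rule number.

Fixed tagging: Adv Verb Adv Conj Conj Conj Prep Adv Prep Conj.
Rule check: R1 fail, R2 pass, R3 pass.
Only rule 1 fails.

1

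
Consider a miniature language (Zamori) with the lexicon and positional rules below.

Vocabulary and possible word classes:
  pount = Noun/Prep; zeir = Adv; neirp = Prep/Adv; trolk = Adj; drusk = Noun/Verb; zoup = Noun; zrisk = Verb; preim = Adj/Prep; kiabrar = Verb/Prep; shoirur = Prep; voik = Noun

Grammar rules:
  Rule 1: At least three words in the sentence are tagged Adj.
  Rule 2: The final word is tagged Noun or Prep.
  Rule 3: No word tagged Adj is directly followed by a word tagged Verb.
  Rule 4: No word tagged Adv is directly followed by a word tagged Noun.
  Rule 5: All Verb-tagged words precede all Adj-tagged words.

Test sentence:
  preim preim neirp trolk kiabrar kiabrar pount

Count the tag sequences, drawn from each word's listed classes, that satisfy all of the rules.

4

Candidates per position — 1:preim {Adj,Prep}; 2:preim {Adj,Prep}; 3:neirp {Prep,Adv}; 4:trolk {Adj}; 5:kiabrar {Verb,Prep}; 6:kiabrar {Verb,Prep}; 7:pount {Noun,Prep}.
There are 64 candidate sequences in total.
The sequences that satisfy every rule: Adj Adj Prep Adj Prep Prep Noun; Adj Adj Prep Adj Prep Prep Prep; Adj Adj Adv Adj Prep Prep Noun; Adj Adj Adv Adj Prep Prep Prep.
Count = 4.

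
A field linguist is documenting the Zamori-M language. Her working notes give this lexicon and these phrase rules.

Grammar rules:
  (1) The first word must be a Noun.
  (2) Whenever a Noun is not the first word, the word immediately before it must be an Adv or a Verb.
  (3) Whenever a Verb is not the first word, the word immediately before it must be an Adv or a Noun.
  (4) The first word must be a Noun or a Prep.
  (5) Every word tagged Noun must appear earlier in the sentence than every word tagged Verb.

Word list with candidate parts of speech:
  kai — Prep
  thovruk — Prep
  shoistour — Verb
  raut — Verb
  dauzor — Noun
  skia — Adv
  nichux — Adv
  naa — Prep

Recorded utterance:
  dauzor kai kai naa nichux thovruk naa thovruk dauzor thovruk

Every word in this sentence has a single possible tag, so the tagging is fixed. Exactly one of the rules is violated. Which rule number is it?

Fixed tagging: Noun Prep Prep Prep Adv Prep Prep Prep Noun Prep.
Checking each rule: R1 holds, R2 violated, R3 holds, R4 holds, R5 holds.
Only rule 2 fails.

2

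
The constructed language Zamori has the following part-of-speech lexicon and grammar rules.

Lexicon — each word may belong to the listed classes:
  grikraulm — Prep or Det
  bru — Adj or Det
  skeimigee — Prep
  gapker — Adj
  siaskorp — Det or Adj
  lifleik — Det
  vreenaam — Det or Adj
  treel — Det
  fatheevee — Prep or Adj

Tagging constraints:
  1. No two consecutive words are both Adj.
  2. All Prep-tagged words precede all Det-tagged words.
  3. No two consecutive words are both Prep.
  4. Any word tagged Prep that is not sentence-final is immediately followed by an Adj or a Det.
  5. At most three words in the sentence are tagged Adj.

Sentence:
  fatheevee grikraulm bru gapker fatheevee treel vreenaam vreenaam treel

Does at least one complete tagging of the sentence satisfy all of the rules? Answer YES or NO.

Candidates per position — 1:fatheevee {Prep,Adj}; 2:grikraulm {Prep,Det}; 3:bru {Adj,Det}; 4:gapker {Adj}; 5:fatheevee {Prep,Adj}; 6:treel {Det}; 7:vreenaam {Det,Adj}; 8:vreenaam {Det,Adj}; 9:treel {Det}.
Every candidate sequence violates at least one rule; no consistent tagging exists.

NO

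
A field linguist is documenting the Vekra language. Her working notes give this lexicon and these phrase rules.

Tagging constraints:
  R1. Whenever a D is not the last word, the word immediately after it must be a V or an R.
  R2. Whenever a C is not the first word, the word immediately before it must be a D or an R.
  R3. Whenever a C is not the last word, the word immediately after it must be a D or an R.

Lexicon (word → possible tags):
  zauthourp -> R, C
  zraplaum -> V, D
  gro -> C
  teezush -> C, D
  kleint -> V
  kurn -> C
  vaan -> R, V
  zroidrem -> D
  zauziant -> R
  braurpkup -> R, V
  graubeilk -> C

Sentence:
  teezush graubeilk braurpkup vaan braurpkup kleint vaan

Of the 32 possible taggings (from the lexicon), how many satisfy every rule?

0

Candidates per position — 1:teezush {C,D}; 2:graubeilk {C}; 3:braurpkup {R,V}; 4:vaan {R,V}; 5:braurpkup {R,V}; 6:kleint {V}; 7:vaan {R,V}.
There are 32 candidate sequences in total.
Every candidate sequence violates at least one rule; no consistent tagging exists.
Count = 0.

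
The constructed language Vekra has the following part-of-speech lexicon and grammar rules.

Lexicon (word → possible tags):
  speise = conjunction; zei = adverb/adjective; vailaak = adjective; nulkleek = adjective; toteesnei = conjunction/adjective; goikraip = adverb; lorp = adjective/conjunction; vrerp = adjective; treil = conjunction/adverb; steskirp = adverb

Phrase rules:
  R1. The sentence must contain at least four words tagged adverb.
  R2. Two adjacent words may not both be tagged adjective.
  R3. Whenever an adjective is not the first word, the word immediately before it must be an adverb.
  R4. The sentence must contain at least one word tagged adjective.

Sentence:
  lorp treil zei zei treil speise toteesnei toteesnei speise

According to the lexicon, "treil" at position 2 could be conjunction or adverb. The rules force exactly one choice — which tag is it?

Candidates per position — 1:lorp {adjective,conjunction}; 2:treil {conjunction,adverb}; 3:zei {adverb,adjective}; 4:zei {adverb,adjective}; 5:treil {conjunction,adverb}; 6:speise {conjunction}; 7:toteesnei {conjunction,adjective}; 8:toteesnei {conjunction,adjective}; 9:speise {conjunction}.
Position 2: conjunction is ruled out by rule 1; that leaves adverb.
Position 3: adjective is ruled out by rule 1; that leaves adverb.
Position 4: adjective is ruled out by rule 1; that leaves adverb.
Position 5: conjunction is ruled out by rule 1; that leaves adverb.
Position 7: adjective is ruled out by rule 3; that leaves conjunction.
Position 8: adjective is ruled out by rule 3; that leaves conjunction.
Position 1: conjunction is ruled out by rule 4; that leaves adjective.
The unique satisfying tagging is: adjective adverb adverb adverb adverb conjunction conjunction conjunction conjunction.
Verifying each rule — rule 1 satisfied; rule 2 satisfied; rule 3 satisfied; rule 4 satisfied.

adverb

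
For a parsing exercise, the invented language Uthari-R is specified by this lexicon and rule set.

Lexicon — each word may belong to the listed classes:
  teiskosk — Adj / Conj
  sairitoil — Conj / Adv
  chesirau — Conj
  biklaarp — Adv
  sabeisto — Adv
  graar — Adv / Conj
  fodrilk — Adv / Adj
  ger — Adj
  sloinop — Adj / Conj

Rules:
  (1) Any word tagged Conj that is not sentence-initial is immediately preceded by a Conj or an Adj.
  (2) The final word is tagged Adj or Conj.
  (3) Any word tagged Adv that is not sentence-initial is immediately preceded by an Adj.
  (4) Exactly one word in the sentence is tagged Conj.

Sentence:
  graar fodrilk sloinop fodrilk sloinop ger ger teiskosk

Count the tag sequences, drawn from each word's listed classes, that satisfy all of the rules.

6

Candidates per position — 1:graar {Adv,Conj}; 2:fodrilk {Adv,Adj}; 3:sloinop {Adj,Conj}; 4:fodrilk {Adv,Adj}; 5:sloinop {Adj,Conj}; 6:ger {Adj}; 7:ger {Adj}; 8:teiskosk {Adj,Conj}.
There are 64 candidate sequences in total.
Checking each against the rules leaves 6 sequences.
Count = 6.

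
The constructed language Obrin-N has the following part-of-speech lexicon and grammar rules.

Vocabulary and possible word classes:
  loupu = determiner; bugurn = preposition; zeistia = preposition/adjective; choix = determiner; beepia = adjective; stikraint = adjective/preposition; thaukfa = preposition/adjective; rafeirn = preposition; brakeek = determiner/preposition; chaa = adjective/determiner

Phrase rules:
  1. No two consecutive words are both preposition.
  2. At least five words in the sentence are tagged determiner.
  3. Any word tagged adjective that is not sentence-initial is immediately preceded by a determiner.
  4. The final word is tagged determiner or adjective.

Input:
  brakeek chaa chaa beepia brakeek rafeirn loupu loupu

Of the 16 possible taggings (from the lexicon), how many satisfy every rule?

Candidates per position — 1:brakeek {determiner,preposition}; 2:chaa {adjective,determiner}; 3:chaa {adjective,determiner}; 4:beepia {adjective}; 5:brakeek {determiner,preposition}; 6:rafeirn {preposition}; 7:loupu {determiner}; 8:loupu {determiner}.
There are 16 candidate sequences in total.
The sequences that satisfy every rule: determiner adjective determiner adjective determiner preposition determiner determiner; determiner determiner determiner adjective determiner preposition determiner determiner; preposition determiner determiner adjective determiner preposition determiner determiner.
Count = 3.

3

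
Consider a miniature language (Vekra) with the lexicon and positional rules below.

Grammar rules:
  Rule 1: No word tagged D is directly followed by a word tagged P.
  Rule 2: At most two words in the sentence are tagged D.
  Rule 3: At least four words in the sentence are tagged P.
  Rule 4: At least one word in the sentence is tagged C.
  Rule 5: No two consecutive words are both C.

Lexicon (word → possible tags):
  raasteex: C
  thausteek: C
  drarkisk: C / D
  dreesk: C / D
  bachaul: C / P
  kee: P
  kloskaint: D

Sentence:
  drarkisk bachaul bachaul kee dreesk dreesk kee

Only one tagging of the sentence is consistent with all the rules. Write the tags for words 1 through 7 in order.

C P P P D C P

Candidates per position — 1:drarkisk {C,D}; 2:bachaul {C,P}; 3:bachaul {C,P}; 4:kee {P}; 5:dreesk {C,D}; 6:dreesk {C,D}; 7:kee {P}.
Position 2: tagging it C would leave rule 3 unsatisfiable, so it must be P.
Position 3: tagging it C would leave rule 3 unsatisfiable, so it must be P.
Position 6: tagging it D would leave rule 1 unsatisfiable, so it must be C.
Position 1: tagging it D would leave rule 1 unsatisfiable, so it must be C.
Position 5: tagging it C would leave rule 5 unsatisfiable, so it must be D.
So the tagging must be: C P P P D C P.
Verifying each rule — rule 1 satisfied; rule 2 satisfied; rule 3 satisfied; rule 4 satisfied; rule 5 satisfied.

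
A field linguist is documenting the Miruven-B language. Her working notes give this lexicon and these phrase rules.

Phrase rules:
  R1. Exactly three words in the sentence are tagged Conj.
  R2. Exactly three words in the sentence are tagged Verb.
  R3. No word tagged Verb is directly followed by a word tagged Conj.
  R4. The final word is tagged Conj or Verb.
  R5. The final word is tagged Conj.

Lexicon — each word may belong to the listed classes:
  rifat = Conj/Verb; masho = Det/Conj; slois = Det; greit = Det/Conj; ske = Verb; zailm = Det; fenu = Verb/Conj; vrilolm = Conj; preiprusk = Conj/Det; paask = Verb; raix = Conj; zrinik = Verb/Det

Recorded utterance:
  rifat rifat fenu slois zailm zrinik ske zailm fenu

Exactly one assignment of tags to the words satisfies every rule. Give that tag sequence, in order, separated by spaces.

Candidates per position — 1:rifat {Conj,Verb}; 2:rifat {Conj,Verb}; 3:fenu {Verb,Conj}; 4:slois {Det}; 5:zailm {Det}; 6:zrinik {Verb,Det}; 7:ske {Verb}; 8:zailm {Det}; 9:fenu {Verb,Conj}.
Position 9: tagging it Verb would leave rule 5 unsatisfiable, so it must be Conj.
The remaining ambiguous positions (1, 2, 3, 6) are resolved jointly — only one combination satisfies every rule.
The only consistent sequence is: Conj Conj Verb Det Det Verb Verb Det Conj.
Check: rule 1 ok; rule 2 ok; rule 3 ok; rule 4 ok; rule 5 ok.

Conj Conj Verb Det Det Verb Verb Det Conj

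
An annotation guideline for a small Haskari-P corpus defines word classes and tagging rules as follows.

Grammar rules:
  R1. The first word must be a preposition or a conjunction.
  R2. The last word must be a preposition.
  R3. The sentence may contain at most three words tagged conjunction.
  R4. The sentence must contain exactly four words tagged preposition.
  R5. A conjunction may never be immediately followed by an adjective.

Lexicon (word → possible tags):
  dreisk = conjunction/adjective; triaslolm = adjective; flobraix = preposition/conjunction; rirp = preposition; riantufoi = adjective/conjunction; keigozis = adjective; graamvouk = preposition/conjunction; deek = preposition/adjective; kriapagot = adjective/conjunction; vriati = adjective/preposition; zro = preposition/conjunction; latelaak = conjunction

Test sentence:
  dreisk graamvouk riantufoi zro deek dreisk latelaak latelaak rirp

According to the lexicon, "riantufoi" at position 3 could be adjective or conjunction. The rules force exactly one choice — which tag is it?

adjective

Candidates per position — 1:dreisk {conjunction,adjective}; 2:graamvouk {preposition,conjunction}; 3:riantufoi {adjective,conjunction}; 4:zro {preposition,conjunction}; 5:deek {preposition,adjective}; 6:dreisk {conjunction,adjective}; 7:latelaak {conjunction}; 8:latelaak {conjunction}; 9:rirp {preposition}.
Position 1: adjective is ruled out by rule 1; that leaves conjunction.
Position 2: conjunction is ruled out by rule 3; that leaves preposition.
Position 3: conjunction is ruled out by rule 3; that leaves adjective.
Position 4: conjunction is ruled out by rule 3; that leaves preposition.
Position 5: adjective is ruled out by rule 4; that leaves preposition.
Position 6: conjunction is ruled out by rule 3; that leaves adjective.
So the tagging must be: conjunction preposition adjective preposition preposition adjective conjunction conjunction preposition.
Verifying each rule — rule 1 holds; rule 2 holds; rule 3 holds; rule 4 holds; rule 5 holds.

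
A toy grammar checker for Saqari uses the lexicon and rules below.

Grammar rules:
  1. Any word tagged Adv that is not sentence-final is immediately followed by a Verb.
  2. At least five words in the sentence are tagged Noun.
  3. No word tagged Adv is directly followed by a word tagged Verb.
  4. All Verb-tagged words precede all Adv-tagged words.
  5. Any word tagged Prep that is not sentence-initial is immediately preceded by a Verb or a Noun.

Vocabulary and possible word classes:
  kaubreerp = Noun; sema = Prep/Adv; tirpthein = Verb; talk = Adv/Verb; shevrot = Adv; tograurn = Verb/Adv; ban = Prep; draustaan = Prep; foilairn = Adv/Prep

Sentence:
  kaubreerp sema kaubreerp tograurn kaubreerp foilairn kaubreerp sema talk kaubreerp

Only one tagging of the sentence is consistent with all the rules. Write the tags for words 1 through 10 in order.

Candidates per position — 1:kaubreerp {Noun}; 2:sema {Prep,Adv}; 3:kaubreerp {Noun}; 4:tograurn {Verb,Adv}; 5:kaubreerp {Noun}; 6:foilairn {Adv,Prep}; 7:kaubreerp {Noun}; 8:sema {Prep,Adv}; 9:talk {Adv,Verb}; 10:kaubreerp {Noun}.
If word 2 were Adv, no tagging could satisfy rule 1; so word 2 is Prep.
If word 4 were Adv, no tagging could satisfy rule 1; so word 4 is Verb.
If word 6 were Adv, no tagging could satisfy rule 1; so word 6 is Prep.
If word 9 were Adv, no tagging could satisfy rule 1; so word 9 is Verb.
If word 8 were Adv, no tagging could satisfy rule 3; so word 8 is Prep.
The only consistent sequence is: Noun Prep Noun Verb Noun Prep Noun Prep Verb Noun.
Checking: rule 1 satisfied; rule 2 satisfied; rule 3 satisfied; rule 4 satisfied; rule 5 satisfied.

Noun Prep Noun Verb Noun Prep Noun Prep Verb Noun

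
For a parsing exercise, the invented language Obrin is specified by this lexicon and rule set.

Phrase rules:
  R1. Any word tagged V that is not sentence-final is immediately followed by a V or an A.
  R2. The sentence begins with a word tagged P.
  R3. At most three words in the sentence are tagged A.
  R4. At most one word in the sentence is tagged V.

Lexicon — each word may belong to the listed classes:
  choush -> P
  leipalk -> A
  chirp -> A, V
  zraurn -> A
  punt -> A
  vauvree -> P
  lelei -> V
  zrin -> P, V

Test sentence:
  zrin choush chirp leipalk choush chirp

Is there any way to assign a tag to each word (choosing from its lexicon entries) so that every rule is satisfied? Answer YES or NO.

Candidates per position — 1:zrin {P,V}; 2:choush {P}; 3:chirp {A,V}; 4:leipalk {A}; 5:choush {P}; 6:chirp {A,V}.
One satisfying assignment: P P A A P A.
Verifying each rule — rule 1 holds; rule 2 holds; rule 3 holds; rule 4 holds.

YES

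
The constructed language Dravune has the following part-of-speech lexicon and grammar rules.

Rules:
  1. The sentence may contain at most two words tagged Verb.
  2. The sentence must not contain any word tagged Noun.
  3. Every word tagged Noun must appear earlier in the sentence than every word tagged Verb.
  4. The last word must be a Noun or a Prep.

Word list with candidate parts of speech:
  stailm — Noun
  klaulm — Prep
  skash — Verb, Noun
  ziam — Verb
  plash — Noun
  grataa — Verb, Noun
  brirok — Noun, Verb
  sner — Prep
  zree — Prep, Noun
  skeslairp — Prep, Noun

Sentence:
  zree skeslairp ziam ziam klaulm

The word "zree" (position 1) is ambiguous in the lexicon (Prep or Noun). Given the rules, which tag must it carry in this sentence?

Prep

Candidates per position — 1:zree {Prep,Noun}; 2:skeslairp {Prep,Noun}; 3:ziam {Verb}; 4:ziam {Verb}; 5:klaulm {Prep}.
Word 1 cannot be Noun — rule 2 would then fail for every completion. It is Prep.
Word 2 cannot be Noun — rule 2 would then fail for every completion. It is Prep.
The only consistent sequence is: Prep Prep Verb Verb Prep.
Checking: rule 1 ✓; rule 2 ✓; rule 3 ✓; rule 4 ✓.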